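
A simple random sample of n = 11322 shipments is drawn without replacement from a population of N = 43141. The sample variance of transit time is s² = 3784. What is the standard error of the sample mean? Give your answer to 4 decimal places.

Under SRS without replacement, Var(ȳ) = (1 − f)·s²/n with f = n/N = 11322/43141 = 0.26244176.
Var(ȳ) = (1 − 0.26244176)·3784/11322 = 0.73755824·0.33421657 = 0.24650418.
SE(ȳ) = √(0.24650418) = 0.4965.

0.4965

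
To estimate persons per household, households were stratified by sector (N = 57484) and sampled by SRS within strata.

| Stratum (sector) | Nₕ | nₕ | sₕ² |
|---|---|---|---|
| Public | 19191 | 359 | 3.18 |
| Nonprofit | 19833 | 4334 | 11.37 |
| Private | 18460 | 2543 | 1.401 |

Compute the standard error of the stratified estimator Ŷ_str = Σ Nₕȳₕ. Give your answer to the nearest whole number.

2042

Var(Ŷ_str) = Σₕ Nₕ²(1 − fₕ)sₕ²/nₕ.
Public: 19191²·(1 − 359/19191)·3.18/359 = 3.2013026 × 10^6.
Nonprofit: 19833²·(1 − 4334/19833)·11.37/4334 = 806424.38.
Private: 18460²·(1 − 2543/18460)·1.401/2543 = 161876.83.
Sum = 4.1696038 × 10^6.
SE = √(4.1696038 × 10^6) = 2042.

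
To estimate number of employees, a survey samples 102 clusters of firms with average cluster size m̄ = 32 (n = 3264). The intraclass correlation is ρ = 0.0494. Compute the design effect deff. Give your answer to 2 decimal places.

2.53

deff = 1 + (32 − 1)·0.0494 = 1 + 1.5314 = 2.5314.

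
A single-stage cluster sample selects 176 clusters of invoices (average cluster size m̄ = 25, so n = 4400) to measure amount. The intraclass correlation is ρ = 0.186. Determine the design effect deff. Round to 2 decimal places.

5.46

deff = 1 + (25 − 1)·0.186 = 1 + 4.464 = 5.464.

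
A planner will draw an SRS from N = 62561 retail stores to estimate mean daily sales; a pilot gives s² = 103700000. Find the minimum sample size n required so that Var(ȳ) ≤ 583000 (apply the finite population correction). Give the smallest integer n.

178

Without fpc, n₀ = s²/D = 103700000/583000 = 177.8731.
With fpc, (1 − n/N)·s²/n ≤ D requires n ≥ n₀/(1 + n₀/N) = 177.8731/(1 + 177.8731/62561) = 177.3688.
Rounding up, n = 178.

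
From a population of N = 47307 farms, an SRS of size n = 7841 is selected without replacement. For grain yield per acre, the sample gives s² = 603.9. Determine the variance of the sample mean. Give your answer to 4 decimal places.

Under SRS without replacement, Var(ȳ) = (1 − f)·s²/n with f = n/N = 7841/47307 = 0.16574714.
Var(ȳ) = (1 − 0.16574714)·603.9/7841 = 0.83425286·0.077018237 = 0.064252685.

0.0643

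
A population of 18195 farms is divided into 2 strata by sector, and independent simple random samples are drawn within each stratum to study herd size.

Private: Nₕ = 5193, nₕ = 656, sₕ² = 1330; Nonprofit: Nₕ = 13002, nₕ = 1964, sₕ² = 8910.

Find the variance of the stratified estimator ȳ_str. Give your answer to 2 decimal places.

Var(ȳ_str) = Σₕ Wₕ²(1 − fₕ)sₕ²/nₕ with Wₕ = Nₕ/N, N = 18195.
Private: Wₕ = 0.28540808; term = 0.28540808²·(1 − 0.12632390)·1330/656 = 0.14428819.
Nonprofit: Wₕ = 0.71459192; term = 0.71459192²·(1 − 0.15105368)·8910/1964 = 1.9666752.
Sum = 2.1109634.

2.11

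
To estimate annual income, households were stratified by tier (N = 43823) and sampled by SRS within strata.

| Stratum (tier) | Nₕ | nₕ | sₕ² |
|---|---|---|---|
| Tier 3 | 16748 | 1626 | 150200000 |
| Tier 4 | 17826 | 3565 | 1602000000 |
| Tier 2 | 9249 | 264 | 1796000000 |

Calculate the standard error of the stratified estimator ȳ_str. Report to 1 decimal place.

Var(ȳ_str) = Σₕ Wₕ²(1 − fₕ)sₕ²/nₕ with Wₕ = Nₕ/N, N = 43823.
Tier 3: Wₕ = 0.38217374; term = 0.38217374²·(1 − 0.09708622)·150200000/1626 = 12181.966.
Tier 4: Wₕ = 0.40677270; term = 0.40677270²·(1 − 0.19998878)·1602000000/3565 = 59484.34.
Tier 2: Wₕ = 0.21105356; term = 0.21105356²·(1 − 0.02854363)·1796000000/264 = 294381.87.
Sum = 366048.18.
SE = √(366048.18) = 605.0.

605.0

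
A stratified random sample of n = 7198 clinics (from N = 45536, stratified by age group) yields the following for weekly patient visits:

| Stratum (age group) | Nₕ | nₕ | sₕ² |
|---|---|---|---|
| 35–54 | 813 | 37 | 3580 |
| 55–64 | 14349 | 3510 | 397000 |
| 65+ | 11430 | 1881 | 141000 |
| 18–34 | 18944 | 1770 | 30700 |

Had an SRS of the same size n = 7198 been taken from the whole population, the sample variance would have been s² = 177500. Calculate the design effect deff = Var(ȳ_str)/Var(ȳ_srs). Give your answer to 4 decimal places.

Var(ȳ_str) = Σ Wₕ²(1−fₕ)sₕ²/nₕ with Wₕ = Nₕ/45536:
  35–54: (813/45536)²·(1−37/813)·3580/37 = 0.029439051
  55–64: (14349/45536)²·(1−3510/14349)·397000/3510 = 8.483684
  65+: (11430/45536)²·(1−1881/11430)·141000/1881 = 3.9457057
  18–34: (18944/45536)²·(1−1770/18944)·30700/1770 = 2.7214383
  → Var(ȳ_str) = 15.180267.
Var(ȳ_srs) = (1 − 7198/45536)·177500/7198 = 20.761613.
deff = 15.180267 / 20.761613 = 0.7312.

0.7312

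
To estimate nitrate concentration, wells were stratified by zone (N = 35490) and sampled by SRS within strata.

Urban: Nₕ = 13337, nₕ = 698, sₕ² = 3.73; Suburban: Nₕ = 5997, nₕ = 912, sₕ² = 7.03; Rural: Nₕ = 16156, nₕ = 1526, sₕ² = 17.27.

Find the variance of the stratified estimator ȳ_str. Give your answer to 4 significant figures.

Var(ȳ_str) = Σₕ Wₕ²(1 − fₕ)sₕ²/nₕ with Wₕ = Nₕ/N, N = 35490.
Urban: Wₕ = 0.37579600; term = 0.37579600²·(1 − 0.05233561)·3.73/698 = 7.1517492 × 10^-4.
Suburban: Wₕ = 0.16897718; term = 0.16897718²·(1 − 0.15207604)·7.03/912 = 1.8662658 × 10^-4.
Rural: Wₕ = 0.45522682; term = 0.45522682²·(1 − 0.09445407)·17.27/1526 = 0.0021237529.
Sum = 0.0030255544.

0.003026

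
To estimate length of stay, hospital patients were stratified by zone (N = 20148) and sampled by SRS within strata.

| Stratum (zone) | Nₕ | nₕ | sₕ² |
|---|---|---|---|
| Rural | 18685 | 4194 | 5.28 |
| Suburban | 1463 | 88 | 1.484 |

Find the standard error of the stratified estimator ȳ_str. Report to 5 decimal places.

Var(ȳ_str) = Σₕ Wₕ²(1 − fₕ)sₕ²/nₕ with Wₕ = Nₕ/N, N = 20148.
Rural: Wₕ = 0.92738733; term = 0.92738733²·(1 − 0.22445812)·5.28/4194 = 8.3971724 × 10^-4.
Suburban: Wₕ = 0.07261267; term = 0.07261267²·(1 − 0.06015038)·1.484/88 = 8.3566915 × 10^-5.
Sum = 9.2328416 × 10^-4.
SE = √(9.2328416 × 10^-4) = 0.03039.

0.03039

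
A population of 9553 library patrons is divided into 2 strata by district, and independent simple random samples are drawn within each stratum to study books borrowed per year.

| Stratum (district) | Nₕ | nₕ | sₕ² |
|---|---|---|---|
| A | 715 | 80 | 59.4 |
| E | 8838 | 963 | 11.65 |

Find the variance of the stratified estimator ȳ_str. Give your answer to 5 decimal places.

0.01292

Var(ȳ_str) = Σₕ Wₕ²(1 − fₕ)sₕ²/nₕ with Wₕ = Nₕ/N, N = 9553.
A: Wₕ = 0.07484560; term = 0.07484560²·(1 − 0.11188811)·59.4/80 = 0.0036939981.
E: Wₕ = 0.92515440; term = 0.92515440²·(1 − 0.10896130)·11.65/963 = 0.0092262378.
Sum = 0.012920236.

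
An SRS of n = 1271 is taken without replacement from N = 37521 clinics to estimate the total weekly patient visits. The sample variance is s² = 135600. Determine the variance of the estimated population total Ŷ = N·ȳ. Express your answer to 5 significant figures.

Var(Ŷ) = N²·Var(ȳ) = N²·(1 − n/N)·s²/n.
f = 1271/37521 = 0.03387436; Var(ȳ) = 0.96612564·135600/1271 = 103.07367.
Var(Ŷ) = 37521² · 103.07367 = 1.4510973 × 10^11.

1.4511 × 10^11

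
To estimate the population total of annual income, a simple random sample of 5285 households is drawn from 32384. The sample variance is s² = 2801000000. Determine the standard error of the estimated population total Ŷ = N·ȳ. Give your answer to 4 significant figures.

Var(Ŷ) = N²·Var(ȳ) = N²·(1 − n/N)·s²/n.
f = 5285/32384 = 0.16319788; Var(ȳ) = 0.83680212·2801000000/5285 = 443497.21.
Var(Ŷ) = 32384² · 443497.21 = 4.6510593 × 10^14.
SE(Ŷ) = √(4.6510593 × 10^14) = 2.157 × 10^7.

2.157 × 10^7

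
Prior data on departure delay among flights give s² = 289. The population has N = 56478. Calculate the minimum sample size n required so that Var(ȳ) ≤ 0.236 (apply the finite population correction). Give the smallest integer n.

1199

Without fpc, n₀ = s²/D = 289/0.236 = 1224.5763.
With fpc, (1 − n/N)·s²/n ≤ D requires n ≥ n₀/(1 + n₀/N) = 1224.5763/(1 + 1224.5763/56478) = 1198.5881.
Rounding up, n = 1199.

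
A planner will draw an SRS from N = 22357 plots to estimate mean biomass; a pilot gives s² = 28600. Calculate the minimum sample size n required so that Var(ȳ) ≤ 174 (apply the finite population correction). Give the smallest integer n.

164

Without fpc, n₀ = s²/D = 28600/174 = 164.3678.
With fpc, (1 − n/N)·s²/n ≤ D requires n ≥ n₀/(1 + n₀/N) = 164.3678/(1 + 164.3678/22357) = 163.1682.
Rounding up, n = 164.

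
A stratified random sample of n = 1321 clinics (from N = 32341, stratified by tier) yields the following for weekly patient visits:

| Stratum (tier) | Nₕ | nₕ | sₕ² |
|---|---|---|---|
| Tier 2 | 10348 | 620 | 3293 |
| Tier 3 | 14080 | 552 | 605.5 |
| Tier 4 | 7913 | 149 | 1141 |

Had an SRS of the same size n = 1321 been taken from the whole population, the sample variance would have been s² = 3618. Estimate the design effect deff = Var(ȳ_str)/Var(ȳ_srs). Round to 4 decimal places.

Var(ȳ_str) = Σ Wₕ²(1−fₕ)sₕ²/nₕ with Wₕ = Nₕ/32341:
  Tier 2: (10348/32341)²·(1−620/10348)·3293/620 = 0.51117915
  Tier 3: (14080/32341)²·(1−552/14080)·605.5/552 = 0.19975811
  Tier 4: (7913/32341)²·(1−149/7913)·1141/149 = 0.44979972
  → Var(ȳ_str) = 1.160737.
Var(ȳ_srs) = (1 − 1321/32341)·3618/1321 = 2.6269638.
deff = 1.160737 / 2.6269638 = 0.4419.

0.4419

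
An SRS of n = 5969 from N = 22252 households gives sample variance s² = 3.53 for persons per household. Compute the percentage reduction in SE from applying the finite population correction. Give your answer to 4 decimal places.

f = n/N = 5969/22252 = 0.26824555.
SE_no-fpc = √(s²/n) = 0.024318488; SE_fpc = √((1−f)s²/n) = 0.020802678.
Ratio = √(1−f) = 0.85542647. Reduction = 100·(1 − 0.85542647) = 14.4574%.

14.4574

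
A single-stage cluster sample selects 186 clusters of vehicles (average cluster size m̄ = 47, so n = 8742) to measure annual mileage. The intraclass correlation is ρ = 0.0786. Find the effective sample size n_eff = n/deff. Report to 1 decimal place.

deff = 1 + (47 − 1)·0.0786 = 1 + 3.6156 = 4.6156.
n_eff = 8742 / 4.6156 = 1894.0.

1894.0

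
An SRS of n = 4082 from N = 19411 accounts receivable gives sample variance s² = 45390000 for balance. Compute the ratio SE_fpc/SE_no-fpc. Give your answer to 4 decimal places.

0.8887

f = n/N = 4082/19411 = 0.21029313.
SE_no-fpc = √(s²/n) = 105.44927; SE_fpc = √((1−f)s²/n) = 93.707974.
Ratio = √(1−f) = 0.88865453.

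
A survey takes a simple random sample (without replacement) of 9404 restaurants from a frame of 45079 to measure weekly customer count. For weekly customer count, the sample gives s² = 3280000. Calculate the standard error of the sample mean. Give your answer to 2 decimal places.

Under SRS without replacement, Var(ȳ) = (1 − f)·s²/n with f = n/N = 9404/45079 = 0.20861155.
Var(ȳ) = (1 − 0.20861155)·3280000/9404 = 0.79138845·348.78775 = 276.0266.
SE(ȳ) = √(276.0266) = 16.61.

16.61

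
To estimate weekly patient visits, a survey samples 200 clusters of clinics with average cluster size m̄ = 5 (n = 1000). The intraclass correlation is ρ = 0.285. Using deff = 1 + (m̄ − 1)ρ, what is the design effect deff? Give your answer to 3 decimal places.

deff = 1 + (5 − 1)·0.285 = 1 + 1.14 = 2.14.

2.140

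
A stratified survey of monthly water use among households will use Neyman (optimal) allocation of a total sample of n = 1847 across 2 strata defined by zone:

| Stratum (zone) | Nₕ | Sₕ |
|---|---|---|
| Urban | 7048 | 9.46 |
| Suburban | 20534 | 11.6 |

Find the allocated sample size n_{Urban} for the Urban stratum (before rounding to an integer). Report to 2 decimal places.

403.93

Neyman allocation: nₕ = n·NₕSₕ / Σⱼ NⱼSⱼ.
Σ NⱼSⱼ = 7048·9.46 + 20534·11.6 = 304868.48.
n_{Urban} = 1847·7048·9.46 / 304868.48 = 403.93.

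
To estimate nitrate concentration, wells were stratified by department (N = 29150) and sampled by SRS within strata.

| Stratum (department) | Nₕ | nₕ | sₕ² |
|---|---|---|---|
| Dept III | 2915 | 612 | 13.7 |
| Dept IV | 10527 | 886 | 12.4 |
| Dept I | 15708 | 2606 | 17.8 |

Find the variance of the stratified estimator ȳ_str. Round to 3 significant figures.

Var(ȳ_str) = Σₕ Wₕ²(1 − fₕ)sₕ²/nₕ with Wₕ = Nₕ/N, N = 29150.
Dept III: Wₕ = 0.10000000; term = 0.10000000²·(1 − 0.20994854)·13.7/612 = 1.7685792 × 10^-4.
Dept IV: Wₕ = 0.36113208; term = 0.36113208²·(1 − 0.08416453)·12.4/886 = 0.00167162.
Dept I: Wₕ = 0.53886792; term = 0.53886792²·(1 − 0.16590272)·17.8/2606 = 0.0016543483.
Sum = 0.0035028262.

0.00350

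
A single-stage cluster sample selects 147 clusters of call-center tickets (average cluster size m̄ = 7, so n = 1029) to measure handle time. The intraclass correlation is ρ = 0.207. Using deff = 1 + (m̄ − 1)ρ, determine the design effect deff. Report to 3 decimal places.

deff = 1 + (7 − 1)·0.207 = 1 + 1.242 = 2.242.

2.242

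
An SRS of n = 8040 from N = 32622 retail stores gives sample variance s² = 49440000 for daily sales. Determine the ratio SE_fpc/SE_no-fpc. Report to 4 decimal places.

0.8681

f = n/N = 8040/32622 = 0.24645944.
SE_no-fpc = √(s²/n) = 78.417178; SE_fpc = √((1−f)s²/n) = 68.071375.
Ratio = √(1−f) = 0.86806714.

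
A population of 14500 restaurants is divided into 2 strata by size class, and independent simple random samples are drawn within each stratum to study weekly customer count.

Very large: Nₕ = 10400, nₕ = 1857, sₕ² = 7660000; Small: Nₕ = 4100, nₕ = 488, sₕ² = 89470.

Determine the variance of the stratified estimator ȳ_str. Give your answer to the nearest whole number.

Var(ȳ_str) = Σₕ Wₕ²(1 − fₕ)sₕ²/nₕ with Wₕ = Nₕ/N, N = 14500.
Very large: Wₕ = 0.71724138; term = 0.71724138²·(1 − 0.17855769)·7660000/1857 = 1743.1092.
Small: Wₕ = 0.28275862; term = 0.28275862²·(1 − 0.11902439)·89470/488 = 12.913775.
Sum = 1756.023.

1756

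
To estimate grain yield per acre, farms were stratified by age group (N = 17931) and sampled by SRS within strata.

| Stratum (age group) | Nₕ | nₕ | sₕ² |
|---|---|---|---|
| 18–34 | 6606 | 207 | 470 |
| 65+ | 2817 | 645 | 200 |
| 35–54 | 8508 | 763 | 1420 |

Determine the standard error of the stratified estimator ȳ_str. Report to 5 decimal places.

Var(ȳ_str) = Σₕ Wₕ²(1 − fₕ)sₕ²/nₕ with Wₕ = Nₕ/N, N = 17931.
18–34: Wₕ = 0.36841225; term = 0.36841225²·(1 − 0.03133515)·470/207 = 0.29851707.
65+: Wₕ = 0.15710223; term = 0.15710223²·(1 − 0.22896699)·200/645 = 0.0059007597.
35–54: Wₕ = 0.47448553; term = 0.47448553²·(1 − 0.08968030)·1420/763 = 0.3814202.
Sum = 0.68583803.
SE = √(0.68583803) = 0.82815.

0.82815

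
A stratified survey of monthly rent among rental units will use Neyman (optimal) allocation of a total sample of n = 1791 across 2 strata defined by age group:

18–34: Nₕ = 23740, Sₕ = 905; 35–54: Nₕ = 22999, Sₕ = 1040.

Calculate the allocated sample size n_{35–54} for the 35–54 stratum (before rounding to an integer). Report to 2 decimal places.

943.51

Neyman allocation: nₕ = n·NₕSₕ / Σⱼ NⱼSⱼ.
Σ NⱼSⱼ = 23740·905 + 22999·1040 = 4.540366 × 10^7.
n_{35–54} = 1791·22999·1040 / (4.540366 × 10^7) = 943.51.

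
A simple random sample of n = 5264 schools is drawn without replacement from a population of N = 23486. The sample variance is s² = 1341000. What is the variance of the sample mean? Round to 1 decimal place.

197.7

Under SRS without replacement, Var(ȳ) = (1 − f)·s²/n with f = n/N = 5264/23486 = 0.22413353.
Var(ȳ) = (1 − 0.22413353)·1341000/5264 = 0.77586647·254.74924 = 197.65139.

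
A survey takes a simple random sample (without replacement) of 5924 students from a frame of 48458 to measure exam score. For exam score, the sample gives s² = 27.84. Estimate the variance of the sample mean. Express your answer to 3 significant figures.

0.00413

Under SRS without replacement, Var(ȳ) = (1 − f)·s²/n with f = n/N = 5924/48458 = 0.12225020.
Var(ȳ) = (1 − 0.12225020)·27.84/5924 = 0.87774980·0.0046995273 = 0.0041250092.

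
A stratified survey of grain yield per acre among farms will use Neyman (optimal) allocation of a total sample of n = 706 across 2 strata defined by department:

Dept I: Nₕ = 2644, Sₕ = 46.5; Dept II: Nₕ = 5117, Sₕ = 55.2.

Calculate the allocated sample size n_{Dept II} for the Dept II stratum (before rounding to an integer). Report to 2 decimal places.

Neyman allocation: nₕ = n·NₕSₕ / Σⱼ NⱼSⱼ.
Σ NⱼSⱼ = 2644·46.5 + 5117·55.2 = 405404.4.
n_{Dept II} = 706·5117·55.2 / 405404.4 = 491.89.

491.89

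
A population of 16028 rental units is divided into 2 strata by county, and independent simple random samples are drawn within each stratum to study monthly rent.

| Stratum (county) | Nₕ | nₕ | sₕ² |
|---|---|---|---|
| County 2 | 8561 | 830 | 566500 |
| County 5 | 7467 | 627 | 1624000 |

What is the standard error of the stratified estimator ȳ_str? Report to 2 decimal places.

Var(ȳ_str) = Σₕ Wₕ²(1 − fₕ)sₕ²/nₕ with Wₕ = Nₕ/N, N = 16028.
County 2: Wₕ = 0.53412778; term = 0.53412778²·(1 − 0.09695129)·566500/830 = 175.84229.
County 5: Wₕ = 0.46587222; term = 0.46587222²·(1 − 0.08396947)·1624000/627 = 514.94645.
Sum = 690.78874.
SE = √(690.78874) = 26.28.

26.28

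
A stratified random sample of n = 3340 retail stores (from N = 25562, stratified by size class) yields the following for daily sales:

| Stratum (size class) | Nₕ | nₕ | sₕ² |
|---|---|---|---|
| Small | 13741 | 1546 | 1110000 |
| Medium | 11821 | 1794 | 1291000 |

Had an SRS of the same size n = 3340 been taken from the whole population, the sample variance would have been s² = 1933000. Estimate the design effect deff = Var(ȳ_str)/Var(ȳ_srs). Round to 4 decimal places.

Var(ȳ_str) = Σ Wₕ²(1−fₕ)sₕ²/nₕ with Wₕ = Nₕ/25562:
  Small: (13741/25562)²·(1−1546/13741)·1110000/1546 = 184.12975
  Medium: (11821/25562)²·(1−1794/11821)·1291000/1794 = 130.53873
  → Var(ȳ_str) = 314.66848.
Var(ȳ_srs) = (1 − 3340/25562)·1933000/3340 = 503.12245.
deff = 314.66848 / 503.12245 = 0.6254.

0.6254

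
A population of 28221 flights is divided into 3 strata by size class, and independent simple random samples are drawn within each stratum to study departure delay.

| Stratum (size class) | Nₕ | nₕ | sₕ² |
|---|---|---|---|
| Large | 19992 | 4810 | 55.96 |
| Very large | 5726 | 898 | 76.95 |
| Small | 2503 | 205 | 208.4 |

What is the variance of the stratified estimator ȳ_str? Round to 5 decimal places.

0.01475

Var(ȳ_str) = Σₕ Wₕ²(1 − fₕ)sₕ²/nₕ with Wₕ = Nₕ/N, N = 28221.
Large: Wₕ = 0.70840863; term = 0.70840863²·(1 − 0.24059624)·55.96/4810 = 0.004433769.
Very large: Wₕ = 0.20289855; term = 0.20289855²·(1 − 0.15682850)·76.95/898 = 0.002974446.
Small: Wₕ = 0.08869282; term = 0.08869282²·(1 − 0.08190172)·208.4/205 = 0.0073419248.
Sum = 0.01475014.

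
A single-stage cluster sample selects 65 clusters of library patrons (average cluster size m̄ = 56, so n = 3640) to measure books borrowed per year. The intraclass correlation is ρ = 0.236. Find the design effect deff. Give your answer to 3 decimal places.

deff = 1 + (56 − 1)·0.236 = 1 + 12.98 = 13.98.

13.980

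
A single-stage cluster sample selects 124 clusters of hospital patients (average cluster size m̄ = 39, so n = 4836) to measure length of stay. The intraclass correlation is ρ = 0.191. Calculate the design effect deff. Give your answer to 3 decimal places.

deff = 1 + (39 − 1)·0.191 = 1 + 7.258 = 8.258.

8.258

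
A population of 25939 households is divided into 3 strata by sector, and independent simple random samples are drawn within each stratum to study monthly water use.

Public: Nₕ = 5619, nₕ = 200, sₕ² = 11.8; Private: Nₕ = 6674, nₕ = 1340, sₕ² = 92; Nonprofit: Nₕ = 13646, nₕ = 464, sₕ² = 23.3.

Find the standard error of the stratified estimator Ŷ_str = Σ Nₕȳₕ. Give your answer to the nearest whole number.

3643

Var(Ŷ_str) = Σₕ Nₕ²(1 − fₕ)sₕ²/nₕ.
Public: 5619²·(1 − 200/5619)·11.8/200 = 1.7965123 × 10^6.
Private: 6674²·(1 − 1340/6674)·92/1340 = 2.4441184 × 10^6.
Nonprofit: 13646²·(1 − 464/13646)·23.3/464 = 9.0328462 × 10^6.
Sum = 1.3273477 × 10^7.
SE = √(1.3273477 × 10^7) = 3643.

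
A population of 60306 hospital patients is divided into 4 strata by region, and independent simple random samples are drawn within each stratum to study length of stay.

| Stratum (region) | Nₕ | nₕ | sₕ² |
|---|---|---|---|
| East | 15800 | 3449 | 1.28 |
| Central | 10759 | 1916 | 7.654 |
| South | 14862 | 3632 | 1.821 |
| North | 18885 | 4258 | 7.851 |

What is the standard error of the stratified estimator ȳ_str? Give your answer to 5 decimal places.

Var(ȳ_str) = Σₕ Wₕ²(1 − fₕ)sₕ²/nₕ with Wₕ = Nₕ/N, N = 60306.
East: Wₕ = 0.26199715; term = 0.26199715²·(1 − 0.21829114)·1.28/3449 = 1.9913837 × 10^-5.
Central: Wₕ = 0.17840679; term = 0.17840679²·(1 − 0.17808347)·7.654/1916 = 1.0450653 × 10^-4.
South: Wₕ = 0.24644314; term = 0.24644314²·(1 − 0.24438164)·1.821/3632 = 2.3009123 × 10^-5.
North: Wₕ = 0.31315292; term = 0.31315292²·(1 − 0.22546995)·7.851/4258 = 1.4004594 × 10^-4.
Sum = 2.8747543 × 10^-4.
SE = √(2.8747543 × 10^-4) = 0.01696.

0.01696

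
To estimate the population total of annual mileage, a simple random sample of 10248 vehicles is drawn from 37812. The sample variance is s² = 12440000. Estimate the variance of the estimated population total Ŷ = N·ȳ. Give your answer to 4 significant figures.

Var(Ŷ) = N²·Var(ȳ) = N²·(1 − n/N)·s²/n.
f = 10248/37812 = 0.27102507; Var(ȳ) = 0.72897493·12440000/10248 = 884.89931.
Var(Ŷ) = 37812² · 884.89931 = 1.2651824 × 10^12.

1.265 × 10^12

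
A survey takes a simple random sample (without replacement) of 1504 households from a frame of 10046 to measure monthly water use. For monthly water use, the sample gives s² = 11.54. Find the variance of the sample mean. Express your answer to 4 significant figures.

0.006524

Under SRS without replacement, Var(ȳ) = (1 − f)·s²/n with f = n/N = 1504/10046 = 0.14971133.
Var(ȳ) = (1 − 0.14971133)·11.54/1504 = 0.85028867·0.0076728723 = 0.0065241564.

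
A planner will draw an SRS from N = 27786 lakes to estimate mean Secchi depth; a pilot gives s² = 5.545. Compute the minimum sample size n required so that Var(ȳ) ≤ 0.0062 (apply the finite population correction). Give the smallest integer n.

867

Without fpc, n₀ = s²/D = 5.545/0.0062 = 894.3548.
With fpc, (1 − n/N)·s²/n ≤ D requires n ≥ n₀/(1 + n₀/N) = 894.3548/(1 + 894.3548/27786) = 866.4657.
Rounding up, n = 867.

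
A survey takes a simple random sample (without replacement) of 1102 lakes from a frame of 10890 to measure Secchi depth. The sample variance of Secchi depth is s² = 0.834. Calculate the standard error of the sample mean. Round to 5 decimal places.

0.02608

Under SRS without replacement, Var(ȳ) = (1 − f)·s²/n with f = n/N = 1102/10890 = 0.10119376.
Var(ȳ) = (1 − 0.10119376)·0.834/1102 = 0.89880624·7.5680581 × 10^-4 = 6.8022179 × 10^-4.
SE(ȳ) = √(6.8022179 × 10^-4) = 0.02608.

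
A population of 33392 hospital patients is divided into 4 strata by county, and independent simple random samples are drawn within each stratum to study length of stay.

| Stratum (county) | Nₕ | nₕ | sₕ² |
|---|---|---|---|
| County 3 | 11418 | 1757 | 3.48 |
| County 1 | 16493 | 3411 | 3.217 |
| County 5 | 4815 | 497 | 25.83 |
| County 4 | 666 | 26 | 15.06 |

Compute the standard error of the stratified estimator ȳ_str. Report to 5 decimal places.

0.03961

Var(ȳ_str) = Σₕ Wₕ²(1 − fₕ)sₕ²/nₕ with Wₕ = Nₕ/N, N = 33392.
County 3: Wₕ = 0.34193819; term = 0.34193819²·(1 − 0.15387984)·3.48/1757 = 1.9594525 × 10^-4.
County 1: Wₕ = 0.49392070; term = 0.49392070²·(1 − 0.20681501)·3.217/3411 = 1.8249807 × 10^-4.
County 5: Wₕ = 0.14419621; term = 0.14419621²·(1 − 0.10321911)·25.83/497 = 9.6908547 × 10^-4.
County 4: Wₕ = 0.01994490; term = 0.01994490²·(1 − 0.03903904)·15.06/26 = 2.214221 × 10^-4.
Sum = 0.0015689509.
SE = √(0.0015689509) = 0.03961.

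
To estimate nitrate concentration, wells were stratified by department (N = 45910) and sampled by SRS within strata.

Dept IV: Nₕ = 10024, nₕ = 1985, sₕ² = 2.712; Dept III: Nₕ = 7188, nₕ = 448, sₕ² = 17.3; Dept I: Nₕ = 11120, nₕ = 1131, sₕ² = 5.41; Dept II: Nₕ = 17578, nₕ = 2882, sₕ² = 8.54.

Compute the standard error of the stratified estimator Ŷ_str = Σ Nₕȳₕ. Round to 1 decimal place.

Var(Ŷ_str) = Σₕ Nₕ²(1 − fₕ)sₕ²/nₕ.
Dept IV: 10024²·(1 − 1985/10024)·2.712/1985 = 110096.18.
Dept III: 7188²·(1 − 448/7188)·17.3/448 = 1.8708374 × 10^6.
Dept I: 11120²·(1 − 1131/11120)·5.41/1131 = 531326.48.
Dept II: 17578²·(1 − 2882/17578)·8.54/2882 = 765477.62.
Sum = 3.2777377 × 10^6.
SE = √(3.2777377 × 10^6) = 1810.5.

1810.5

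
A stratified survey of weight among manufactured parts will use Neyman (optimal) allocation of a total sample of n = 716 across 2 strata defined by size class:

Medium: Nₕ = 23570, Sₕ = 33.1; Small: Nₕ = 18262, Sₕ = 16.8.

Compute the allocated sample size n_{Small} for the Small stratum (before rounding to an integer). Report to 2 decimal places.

202.09

Neyman allocation: nₕ = n·NₕSₕ / Σⱼ NⱼSⱼ.
Σ NⱼSⱼ = 23570·33.1 + 18262·16.8 = 1.0869686 × 10^6.
n_{Small} = 716·18262·16.8 / (1.0869686 × 10^6) = 202.09.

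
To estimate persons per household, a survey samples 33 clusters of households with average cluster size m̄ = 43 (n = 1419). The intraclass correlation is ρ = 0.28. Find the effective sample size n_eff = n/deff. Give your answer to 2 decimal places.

deff = 1 + (43 − 1)·0.28 = 1 + 11.76 = 12.76.
n_eff = 1419 / 12.76 = 111.21.

111.21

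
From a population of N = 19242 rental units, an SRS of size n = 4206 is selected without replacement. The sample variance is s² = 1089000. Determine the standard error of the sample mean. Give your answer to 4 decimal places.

Under SRS without replacement, Var(ȳ) = (1 − f)·s²/n with f = n/N = 4206/19242 = 0.21858435.
Var(ȳ) = (1 − 0.21858435)·1089000/4206 = 0.78141565·258.91583 = 202.32089.
SE(ȳ) = √(202.32089) = 14.2240.

14.2240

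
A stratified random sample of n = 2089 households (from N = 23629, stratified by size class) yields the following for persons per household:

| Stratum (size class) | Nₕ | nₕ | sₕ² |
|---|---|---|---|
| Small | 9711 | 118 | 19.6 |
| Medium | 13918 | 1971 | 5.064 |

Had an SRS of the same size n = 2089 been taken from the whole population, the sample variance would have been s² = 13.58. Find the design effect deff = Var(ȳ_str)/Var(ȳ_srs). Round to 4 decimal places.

Var(ȳ_str) = Σ Wₕ²(1−fₕ)sₕ²/nₕ with Wₕ = Nₕ/23629:
  Small: (9711/23629)²·(1−118/9711)·19.6/118 = 0.027714164
  Medium: (13918/23629)²·(1−1971/13918)·5.064/1971 = 7.6515969 × 10^-4
  → Var(ȳ_str) = 0.028479324.
Var(ȳ_srs) = (1 − 2089/23629)·13.58/2089 = 0.0059260005.
deff = 0.028479324 / 0.0059260005 = 4.8058.

4.8058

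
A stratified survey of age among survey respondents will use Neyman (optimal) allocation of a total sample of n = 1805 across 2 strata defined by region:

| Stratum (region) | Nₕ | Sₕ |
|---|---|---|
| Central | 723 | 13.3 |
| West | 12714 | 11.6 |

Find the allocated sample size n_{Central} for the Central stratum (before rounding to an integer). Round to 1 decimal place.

110.5

Neyman allocation: nₕ = n·NₕSₕ / Σⱼ NⱼSⱼ.
Σ NⱼSⱼ = 723·13.3 + 12714·11.6 = 157098.3.
n_{Central} = 1805·723·13.3 / 157098.3 = 110.5.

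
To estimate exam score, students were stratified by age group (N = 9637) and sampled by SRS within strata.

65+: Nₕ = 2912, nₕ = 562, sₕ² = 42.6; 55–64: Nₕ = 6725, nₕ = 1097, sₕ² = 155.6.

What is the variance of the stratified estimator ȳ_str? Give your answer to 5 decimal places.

0.06339

Var(ȳ_str) = Σₕ Wₕ²(1 − fₕ)sₕ²/nₕ with Wₕ = Nₕ/N, N = 9637.
65+: Wₕ = 0.30216872; term = 0.30216872²·(1 − 0.19299451)·42.6/562 = 0.0055853295.
55–64: Wₕ = 0.69783128; term = 0.69783128²·(1 − 0.16312268)·155.6/1097 = 0.057805029.
Sum = 0.063390359.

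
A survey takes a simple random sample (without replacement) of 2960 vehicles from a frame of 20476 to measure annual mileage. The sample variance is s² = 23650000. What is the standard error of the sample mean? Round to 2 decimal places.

Under SRS without replacement, Var(ȳ) = (1 − f)·s²/n with f = n/N = 2960/20476 = 0.14455948.
Var(ȳ) = (1 − 0.14455948)·23650000/2960 = 0.85544052·7989.8649 = 6834.8541.
SE(ȳ) = √(6834.8541) = 82.67.

82.67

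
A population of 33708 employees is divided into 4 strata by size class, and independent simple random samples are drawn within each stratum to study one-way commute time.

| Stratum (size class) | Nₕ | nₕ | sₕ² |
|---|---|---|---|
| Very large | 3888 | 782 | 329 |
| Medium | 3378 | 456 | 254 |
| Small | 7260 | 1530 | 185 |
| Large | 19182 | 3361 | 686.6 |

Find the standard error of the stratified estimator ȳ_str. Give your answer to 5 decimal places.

Var(ȳ_str) = Σₕ Wₕ²(1 − fₕ)sₕ²/nₕ with Wₕ = Nₕ/N, N = 33708.
Very large: Wₕ = 0.11534354; term = 0.11534354²·(1 − 0.20113169)·329/782 = 0.0044714758.
Medium: Wₕ = 0.10021360; term = 0.10021360²·(1 − 0.13499112)·254/456 = 0.0048388567.
Small: Wₕ = 0.21537914; term = 0.21537914²·(1 − 0.21074380)·185/1530 = 0.0044269597.
Large: Wₕ = 0.56906372; term = 0.56906372²·(1 − 0.17521635)·686.6/3361 = 0.054562861.
Sum = 0.068300153.
SE = √(0.068300153) = 0.26134.

0.26134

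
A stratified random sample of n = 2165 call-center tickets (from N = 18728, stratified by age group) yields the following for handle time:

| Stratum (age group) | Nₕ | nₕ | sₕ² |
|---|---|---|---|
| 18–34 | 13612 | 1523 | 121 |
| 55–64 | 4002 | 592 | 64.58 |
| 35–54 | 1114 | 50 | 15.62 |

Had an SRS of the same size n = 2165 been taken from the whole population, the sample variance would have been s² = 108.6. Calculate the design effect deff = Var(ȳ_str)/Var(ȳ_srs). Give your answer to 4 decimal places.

0.9597

Var(ȳ_str) = Σ Wₕ²(1−fₕ)sₕ²/nₕ with Wₕ = Nₕ/18728:
  18–34: (13612/18728)²·(1−1523/13612)·121/1523 = 0.037274771
  55–64: (4002/18728)²·(1−592/4002)·64.58/592 = 0.0042444849
  35–54: (1114/18728)²·(1−50/1114)·15.62/50 = 0.0010557353
  → Var(ȳ_str) = 0.042574991.
Var(ȳ_srs) = (1 − 2165/18728)·108.6/2165 = 0.044362859.
deff = 0.042574991 / 0.044362859 = 0.9597.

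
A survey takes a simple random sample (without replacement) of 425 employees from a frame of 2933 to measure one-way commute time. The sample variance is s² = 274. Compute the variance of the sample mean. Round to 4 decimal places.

Under SRS without replacement, Var(ȳ) = (1 − f)·s²/n with f = n/N = 425/2933 = 0.14490283.
Var(ȳ) = (1 − 0.14490283)·274/425 = 0.85509717·0.64470588 = 0.55128618.

0.5513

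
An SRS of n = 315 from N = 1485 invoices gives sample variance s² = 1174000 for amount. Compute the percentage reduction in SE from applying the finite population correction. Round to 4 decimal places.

f = n/N = 315/1485 = 0.21212121.
SE_no-fpc = √(s²/n) = 61.049031; SE_fpc = √((1−f)s²/n) = 54.188668.
Ratio = √(1−f) = 0.88762536. Reduction = 100·(1 − 0.88762536) = 11.2375%.

11.2375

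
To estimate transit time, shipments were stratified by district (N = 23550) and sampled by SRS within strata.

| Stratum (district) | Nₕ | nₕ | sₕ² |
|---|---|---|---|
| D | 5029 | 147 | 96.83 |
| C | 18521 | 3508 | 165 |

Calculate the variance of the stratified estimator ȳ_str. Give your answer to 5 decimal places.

Var(ȳ_str) = Σₕ Wₕ²(1 − fₕ)sₕ²/nₕ with Wₕ = Nₕ/N, N = 23550.
D: Wₕ = 0.21354565; term = 0.21354565²·(1 − 0.02923046)·96.83/147 = 0.029160179.
C: Wₕ = 0.78645435; term = 0.78645435²·(1 − 0.18940662)·165/3508 = 0.023581664.
Sum = 0.052741843.

0.05274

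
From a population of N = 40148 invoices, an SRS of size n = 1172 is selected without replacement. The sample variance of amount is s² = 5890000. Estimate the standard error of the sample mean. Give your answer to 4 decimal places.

69.8491

Under SRS without replacement, Var(ȳ) = (1 − f)·s²/n with f = n/N = 1172/40148 = 0.02919199.
Var(ȳ) = (1 − 0.02919199)·5890000/1172 = 0.97080801·5025.5973 = 4878.8901.
SE(ȳ) = √(4878.8901) = 69.8491.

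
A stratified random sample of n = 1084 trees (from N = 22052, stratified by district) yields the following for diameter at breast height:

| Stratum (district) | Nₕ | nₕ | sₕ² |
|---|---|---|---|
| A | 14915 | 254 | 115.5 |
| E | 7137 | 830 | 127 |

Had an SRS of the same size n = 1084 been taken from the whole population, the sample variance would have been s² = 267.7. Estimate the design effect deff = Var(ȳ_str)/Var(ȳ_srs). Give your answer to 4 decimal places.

Var(ȳ_str) = Σ Wₕ²(1−fₕ)sₕ²/nₕ with Wₕ = Nₕ/22052:
  A: (14915/22052)²·(1−254/14915)·115.5/254 = 0.2044745
  E: (7137/22052)²·(1−830/7137)·127/830 = 0.014163422
  → Var(ȳ_str) = 0.21863792.
Var(ȳ_srs) = (1 − 1084/22052)·267.7/1084 = 0.23481623.
deff = 0.21863792 / 0.23481623 = 0.9311.

0.9311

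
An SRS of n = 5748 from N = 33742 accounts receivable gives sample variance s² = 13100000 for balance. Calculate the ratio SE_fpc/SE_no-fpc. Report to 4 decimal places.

f = n/N = 5748/33742 = 0.17035149.
SE_no-fpc = √(s²/n) = 47.739434; SE_fpc = √((1−f)s²/n) = 43.483484.
Ratio = √(1−f) = 0.91085043.

0.9109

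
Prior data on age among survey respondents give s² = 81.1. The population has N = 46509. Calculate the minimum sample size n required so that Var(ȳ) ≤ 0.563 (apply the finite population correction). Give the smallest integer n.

144

Without fpc, n₀ = s²/D = 81.1/0.563 = 144.0497.
With fpc, (1 − n/N)·s²/n ≤ D requires n ≥ n₀/(1 + n₀/N) = 144.0497/(1 + 144.0497/46509) = 143.6049.
Rounding up, n = 144.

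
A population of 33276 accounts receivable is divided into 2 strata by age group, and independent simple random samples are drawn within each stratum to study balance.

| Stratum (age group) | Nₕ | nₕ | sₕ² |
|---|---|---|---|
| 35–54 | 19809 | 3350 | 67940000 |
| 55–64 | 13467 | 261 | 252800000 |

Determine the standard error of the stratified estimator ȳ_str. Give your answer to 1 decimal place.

401.9

Var(ȳ_str) = Σₕ Wₕ²(1 − fₕ)sₕ²/nₕ with Wₕ = Nₕ/N, N = 33276.
35–54: Wₕ = 0.59529391; term = 0.59529391²·(1 − 0.16911505)·67940000/3350 = 5971.5146.
55–64: Wₕ = 0.40470609; term = 0.40470609²·(1 − 0.01938071)·252800000/261 = 155566.64.
Sum = 161538.15.
SE = √(161538.15) = 401.9.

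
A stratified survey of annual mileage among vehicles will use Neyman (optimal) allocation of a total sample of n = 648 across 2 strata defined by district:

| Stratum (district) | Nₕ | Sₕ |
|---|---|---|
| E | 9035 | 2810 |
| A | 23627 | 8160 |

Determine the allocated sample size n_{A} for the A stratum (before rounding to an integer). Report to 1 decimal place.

572.6

Neyman allocation: nₕ = n·NₕSₕ / Σⱼ NⱼSⱼ.
Σ NⱼSⱼ = 9035·2810 + 23627·8160 = 2.1818467 × 10^8.
n_{A} = 648·23627·8160 / (2.1818467 × 10^8) = 572.6.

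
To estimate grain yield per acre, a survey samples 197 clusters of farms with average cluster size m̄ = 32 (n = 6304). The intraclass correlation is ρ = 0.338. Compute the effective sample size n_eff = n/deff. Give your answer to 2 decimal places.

549.22

deff = 1 + (32 − 1)·0.338 = 1 + 10.478 = 11.478.
n_eff = 6304 / 11.478 = 549.22.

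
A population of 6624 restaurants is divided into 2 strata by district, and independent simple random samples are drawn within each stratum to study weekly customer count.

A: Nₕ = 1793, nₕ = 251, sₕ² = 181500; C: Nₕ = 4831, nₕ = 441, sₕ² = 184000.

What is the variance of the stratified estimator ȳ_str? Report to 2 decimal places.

Var(ȳ_str) = Σₕ Wₕ²(1 − fₕ)sₕ²/nₕ with Wₕ = Nₕ/N, N = 6624.
A: Wₕ = 0.27068237; term = 0.27068237²·(1 − 0.13998885)·181500/251 = 45.564533.
C: Wₕ = 0.72931763; term = 0.72931763²·(1 − 0.09128545)·184000/441 = 201.66946.
Sum = 247.23399.

247.23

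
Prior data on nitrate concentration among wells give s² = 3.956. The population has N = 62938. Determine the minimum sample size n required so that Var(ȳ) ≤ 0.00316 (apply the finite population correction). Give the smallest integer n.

1228

Without fpc, n₀ = s²/D = 3.956/0.00316 = 1251.8987.
With fpc, (1 − n/N)·s²/n ≤ D requires n ≥ n₀/(1 + n₀/N) = 1251.8987/(1 + 1251.8987/62938) = 1227.4829.
Rounding up, n = 1228.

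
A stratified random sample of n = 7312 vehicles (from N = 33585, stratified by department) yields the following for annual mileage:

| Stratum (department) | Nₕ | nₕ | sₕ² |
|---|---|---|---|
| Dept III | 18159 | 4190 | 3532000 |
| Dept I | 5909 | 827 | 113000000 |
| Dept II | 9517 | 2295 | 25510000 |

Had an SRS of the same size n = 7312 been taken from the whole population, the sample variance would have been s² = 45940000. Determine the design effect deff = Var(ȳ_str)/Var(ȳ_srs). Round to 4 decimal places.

Var(ȳ_str) = Σ Wₕ²(1−fₕ)sₕ²/nₕ with Wₕ = Nₕ/33585:
  Dept III: (18159/33585)²·(1−4190/18159)·3532000/4190 = 189.57157
  Dept I: (5909/33585)²·(1−827/5909)·113000000/827 = 3637.7335
  Dept II: (9517/33585)²·(1−2295/9517)·25510000/2295 = 677.32112
  → Var(ȳ_str) = 4504.6262.
Var(ȳ_srs) = (1 − 7312/33585)·45940000/7312 = 4914.9502.
deff = 4504.6262 / 4914.9502 = 0.9165.

0.9165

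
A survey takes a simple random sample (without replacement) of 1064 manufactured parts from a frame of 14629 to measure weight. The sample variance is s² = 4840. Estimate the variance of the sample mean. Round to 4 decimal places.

Under SRS without replacement, Var(ȳ) = (1 − f)·s²/n with f = n/N = 1064/14629 = 0.07273224.
Var(ȳ) = (1 − 0.07273224)·4840/1064 = 0.92726776·4.5488722 = 4.2180225.

4.2180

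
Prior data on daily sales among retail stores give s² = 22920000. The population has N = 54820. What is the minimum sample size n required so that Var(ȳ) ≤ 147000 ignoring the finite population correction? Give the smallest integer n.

156

Without fpc, n₀ = s²/D = 22920000/147000 = 155.9184.
Rounding up, n = 156.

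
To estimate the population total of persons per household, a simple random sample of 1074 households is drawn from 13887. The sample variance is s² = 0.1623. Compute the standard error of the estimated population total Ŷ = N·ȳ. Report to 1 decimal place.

164.0

Var(Ŷ) = N²·Var(ȳ) = N²·(1 − n/N)·s²/n.
f = 1074/13887 = 0.07733852; Var(ȳ) = 0.92266148·0.1623/1074 = 1.3943013 × 10^-4.
Var(Ŷ) = 13887² · (1.3943013 × 10^-4) = 26888.929.
SE(Ŷ) = √(26888.929) = 164.0.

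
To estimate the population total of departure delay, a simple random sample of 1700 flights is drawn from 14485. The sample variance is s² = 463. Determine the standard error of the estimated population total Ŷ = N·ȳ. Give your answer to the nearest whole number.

Var(Ŷ) = N²·Var(ȳ) = N²·(1 − n/N)·s²/n.
f = 1700/14485 = 0.11736279; Var(ȳ) = 0.88263721·463/1700 = 0.24038884.
Var(Ŷ) = 14485² · 0.24038884 = 5.0437239 × 10^7.
SE(Ŷ) = √(5.0437239 × 10^7) = 7102.

7102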